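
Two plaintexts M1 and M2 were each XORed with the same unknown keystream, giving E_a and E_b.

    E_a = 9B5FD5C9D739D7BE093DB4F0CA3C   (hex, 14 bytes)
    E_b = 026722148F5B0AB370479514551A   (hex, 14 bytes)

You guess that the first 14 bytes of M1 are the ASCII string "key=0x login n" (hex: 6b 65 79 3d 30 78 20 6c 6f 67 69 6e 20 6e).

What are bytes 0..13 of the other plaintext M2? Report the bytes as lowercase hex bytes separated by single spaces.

f2 5d 8e e0 68 1a fd 61 16 1d 48 8a bf 48

First, E_a ⊕ E_b = (M1 ⊕ K) ⊕ (M2 ⊕ K) = M1 ⊕ M2, so the key drops out. Then M2 = (M1 ⊕ M2) ⊕ M1 over the first 14 bytes.
byte 0: (9b XOR 02) XOR 6b = 99 XOR 6b = f2
byte 1: (5f XOR 67) XOR 65 = 38 XOR 65 = 5d
byte 2: (d5 XOR 22) XOR 79 = f7 XOR 79 = 8e
byte 3: (c9 XOR 14) XOR 3d = dd XOR 3d = e0
byte 4: (d7 XOR 8f) XOR 30 = 58 XOR 30 = 68
byte 5: (39 XOR 5b) XOR 78 = 62 XOR 78 = 1a
byte 6: (d7 XOR 0a) XOR 20 = dd XOR 20 = fd
byte 7: (be XOR b3) XOR 6c = 0d XOR 6c = 61
byte 8: (09 XOR 70) XOR 6f = 79 XOR 6f = 16
byte 9: (3d XOR 47) XOR 67 = 7a XOR 67 = 1d
byte 10: (b4 XOR 95) XOR 69 = 21 XOR 69 = 48
byte 11: (f0 XOR 14) XOR 6e = e4 XOR 6e = 8a
byte 12: (ca XOR 55) XOR 20 = 9f XOR 20 = bf
byte 13: (3c XOR 1a) XOR 6e = 26 XOR 6e = 48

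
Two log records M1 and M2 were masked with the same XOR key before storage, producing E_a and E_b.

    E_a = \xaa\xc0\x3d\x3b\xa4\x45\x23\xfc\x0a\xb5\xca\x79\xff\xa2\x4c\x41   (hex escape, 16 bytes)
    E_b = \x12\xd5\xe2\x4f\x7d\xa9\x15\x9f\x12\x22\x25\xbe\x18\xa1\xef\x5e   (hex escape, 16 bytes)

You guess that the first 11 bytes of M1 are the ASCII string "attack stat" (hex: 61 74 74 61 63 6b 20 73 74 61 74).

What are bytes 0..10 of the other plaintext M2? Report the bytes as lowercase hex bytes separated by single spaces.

First, E_a ⊕ E_b = (M1 ⊕ K) ⊕ (M2 ⊕ K) = M1 ⊕ M2, so the key drops out. Then M2 = (M1 ⊕ M2) ⊕ M1 over the first 11 bytes.
byte 0: (aa XOR 12) XOR 61 = b8 XOR 61 = d9
byte 1: (c0 XOR d5) XOR 74 = 15 XOR 74 = 61
byte 2: (3d XOR e2) XOR 74 = df XOR 74 = ab
byte 3: (3b XOR 4f) XOR 61 = 74 XOR 61 = 15
byte 4: (a4 XOR 7d) XOR 63 = d9 XOR 63 = ba
byte 5: (45 XOR a9) XOR 6b = ec XOR 6b = 87
byte 6: (23 XOR 15) XOR 20 = 36 XOR 20 = 16
byte 7: (fc XOR 9f) XOR 73 = 63 XOR 73 = 10
byte 8: (0a XOR 12) XOR 74 = 18 XOR 74 = 6c
byte 9: (b5 XOR 22) XOR 61 = 97 XOR 61 = f6
byte 10: (ca XOR 25) XOR 74 = ef XOR 74 = 9b

d9 61 ab 15 ba 87 16 10 6c f6 9b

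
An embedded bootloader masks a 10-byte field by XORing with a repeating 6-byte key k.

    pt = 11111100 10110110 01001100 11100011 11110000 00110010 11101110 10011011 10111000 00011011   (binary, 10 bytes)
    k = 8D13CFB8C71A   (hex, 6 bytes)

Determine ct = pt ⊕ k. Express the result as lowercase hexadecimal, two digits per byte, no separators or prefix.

71a5835b3728638877a3

The 6-byte key repeats, so the effective keystream is 8d 13 cf b8 c7 1a 8d 13 cf b8.
byte 0: 11111100 XOR 10001101 = 01110001
byte 1: 10110110 XOR 00010011 = 10100101
byte 2: 01001100 XOR 11001111 = 10000011
byte 3: 11100011 XOR 10111000 = 01011011
byte 4: 11110000 XOR 11000111 = 00110111
byte 5: 00110010 XOR 00011010 = 00101000
byte 6: 11101110 XOR 10001101 = 01100011
byte 7: 10011011 XOR 00010011 = 10001000
byte 8: 10111000 XOR 11001111 = 01110111
byte 9: 00011011 XOR 10111000 = 10100011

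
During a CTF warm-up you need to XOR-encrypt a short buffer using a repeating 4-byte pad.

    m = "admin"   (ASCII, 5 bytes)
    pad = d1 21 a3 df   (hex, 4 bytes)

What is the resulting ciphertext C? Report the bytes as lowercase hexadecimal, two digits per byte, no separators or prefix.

b045ceb6bf

The 4-byte key repeats, so the effective keystream is d1 21 a3 df d1.
byte 0: 61 XOR d1 = b0
byte 1: 64 XOR 21 = 45
byte 2: 6d XOR a3 = ce
byte 3: 69 XOR df = b6
byte 4: 6e XOR d1 = bf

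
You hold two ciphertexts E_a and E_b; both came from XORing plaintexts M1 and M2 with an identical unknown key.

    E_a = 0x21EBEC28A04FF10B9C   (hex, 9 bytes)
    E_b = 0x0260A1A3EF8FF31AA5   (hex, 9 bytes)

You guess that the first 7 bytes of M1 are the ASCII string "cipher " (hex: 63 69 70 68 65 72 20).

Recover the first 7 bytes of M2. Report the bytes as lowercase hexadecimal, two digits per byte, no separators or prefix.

40e23de32ab222

First, E_a ⊕ E_b = (M1 ⊕ K) ⊕ (M2 ⊕ K) = M1 ⊕ M2, so the key drops out. Then M2 = (M1 ⊕ M2) ⊕ M1 over the first 7 bytes.
byte 0: (21 xor 02) xor 63 = 23 xor 63 = 40
byte 1: (eb xor 60) xor 69 = 8b xor 69 = e2
byte 2: (ec xor a1) xor 70 = 4d xor 70 = 3d
byte 3: (28 xor a3) xor 68 = 8b xor 68 = e3
byte 4: (a0 xor ef) xor 65 = 4f xor 65 = 2a
byte 5: (4f xor 8f) xor 72 = c0 xor 72 = b2
byte 6: (f1 xor f3) xor 20 = 02 xor 20 = 22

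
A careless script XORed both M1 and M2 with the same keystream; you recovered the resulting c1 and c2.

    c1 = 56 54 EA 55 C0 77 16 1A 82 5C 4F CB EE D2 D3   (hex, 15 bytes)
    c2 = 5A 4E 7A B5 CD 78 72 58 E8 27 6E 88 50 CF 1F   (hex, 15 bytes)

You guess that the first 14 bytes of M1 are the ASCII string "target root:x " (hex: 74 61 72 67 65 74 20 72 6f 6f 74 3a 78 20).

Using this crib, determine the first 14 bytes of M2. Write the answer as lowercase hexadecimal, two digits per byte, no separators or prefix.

787be287687b443005145579c63d

First, c1 ⊕ c2 = (M1 ⊕ K) ⊕ (M2 ⊕ K) = M1 ⊕ M2, so the key drops out. Then M2 = (M1 ⊕ M2) ⊕ M1 over the first 14 bytes.
byte 0: (56 ^ 5a) ^ 74 = 0c ^ 74 = 78
byte 1: (54 ^ 4e) ^ 61 = 1a ^ 61 = 7b
byte 2: (ea ^ 7a) ^ 72 = 90 ^ 72 = e2
byte 3: (55 ^ b5) ^ 67 = e0 ^ 67 = 87
byte 4: (c0 ^ cd) ^ 65 = 0d ^ 65 = 68
byte 5: (77 ^ 78) ^ 74 = 0f ^ 74 = 7b
byte 6: (16 ^ 72) ^ 20 = 64 ^ 20 = 44
byte 7: (1a ^ 58) ^ 72 = 42 ^ 72 = 30
byte 8: (82 ^ e8) ^ 6f = 6a ^ 6f = 05
byte 9: (5c ^ 27) ^ 6f = 7b ^ 6f = 14
byte 10: (4f ^ 6e) ^ 74 = 21 ^ 74 = 55
byte 11: (cb ^ 88) ^ 3a = 43 ^ 3a = 79
byte 12: (ee ^ 50) ^ 78 = be ^ 78 = c6
byte 13: (d2 ^ cf) ^ 20 = 1d ^ 20 = 3d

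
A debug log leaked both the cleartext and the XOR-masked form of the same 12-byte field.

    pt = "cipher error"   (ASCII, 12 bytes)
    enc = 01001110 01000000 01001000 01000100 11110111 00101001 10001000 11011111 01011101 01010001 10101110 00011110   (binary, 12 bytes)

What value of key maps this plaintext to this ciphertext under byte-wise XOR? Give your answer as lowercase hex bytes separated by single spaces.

Since enc = pt ⊕ key, XORing both sides with pt gives key = pt ⊕ enc.
byte 0:  99 xor  78 =  45
byte 1: 105 xor  64 =  41
byte 2: 112 xor  72 =  56
byte 3: 104 xor  68 =  44
byte 4: 101 xor 247 = 146
byte 5: 114 xor  41 =  91
byte 6:  32 xor 136 = 168
byte 7: 101 xor 223 = 186
byte 8: 114 xor  93 =  47
byte 9: 114 xor  81 =  35
byte 10: 111 xor 174 = 193
byte 11: 114 xor  30 = 108

2d 29 38 2c 92 5b a8 ba 2f 23 c1 6c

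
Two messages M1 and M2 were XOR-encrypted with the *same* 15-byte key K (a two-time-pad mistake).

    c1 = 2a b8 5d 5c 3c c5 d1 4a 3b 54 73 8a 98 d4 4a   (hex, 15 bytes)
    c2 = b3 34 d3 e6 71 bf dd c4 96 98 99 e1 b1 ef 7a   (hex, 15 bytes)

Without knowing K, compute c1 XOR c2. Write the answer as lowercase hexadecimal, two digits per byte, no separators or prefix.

998c8eba4d7a0c8eadccea6b293b30

c1 ⊕ c2 = (M1 ⊕ K) ⊕ (M2 ⊕ K) = M1 ⊕ M2 — the shared key cancels under XOR.
 42 ^ 179 = 153
184 ^  52 = 140
 93 ^ 211 = 142
 92 ^ 230 = 186
 60 ^ 113 =  77
197 ^ 191 = 122
209 ^ 221 =  12
 74 ^ 196 = 142
 59 ^ 150 = 173
 84 ^ 152 = 204
115 ^ 153 = 234
138 ^ 225 = 107
152 ^ 177 =  41
212 ^ 239 =  59
 74 ^ 122 =  48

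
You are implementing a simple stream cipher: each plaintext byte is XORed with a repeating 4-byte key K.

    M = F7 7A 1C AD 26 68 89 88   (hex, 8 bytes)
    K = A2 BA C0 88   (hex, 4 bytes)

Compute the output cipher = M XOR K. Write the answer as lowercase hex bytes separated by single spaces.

55 c0 dc 25 84 d2 49 00

The 4-byte key repeats, so the effective keystream is a2 ba c0 88 a2 ba c0 88.
byte 0: f7 xor a2 = 55
byte 1: 7a xor ba = c0
byte 2: 1c xor c0 = dc
byte 3: ad xor 88 = 25
byte 4: 26 xor a2 = 84
byte 5: 68 xor ba = d2
byte 6: 89 xor c0 = 49
byte 7: 88 xor 88 = 00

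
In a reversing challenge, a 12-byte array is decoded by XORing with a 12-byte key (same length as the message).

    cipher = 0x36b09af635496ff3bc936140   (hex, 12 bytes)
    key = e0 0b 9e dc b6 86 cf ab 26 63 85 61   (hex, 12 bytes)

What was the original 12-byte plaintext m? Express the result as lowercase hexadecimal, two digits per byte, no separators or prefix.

d6bb042a83cfa0589af0e421

XOR is its own inverse, so applying the key byte-wise gives the result directly.
 54 XOR 224 = 214
176 XOR  11 = 187
154 XOR 158 =   4
246 XOR 220 =  42
 53 XOR 182 = 131
 73 XOR 134 = 207
111 XOR 207 = 160
243 XOR 171 =  88
188 XOR  38 = 154
147 XOR  99 = 240
 97 XOR 133 = 228
 64 XOR  97 =  33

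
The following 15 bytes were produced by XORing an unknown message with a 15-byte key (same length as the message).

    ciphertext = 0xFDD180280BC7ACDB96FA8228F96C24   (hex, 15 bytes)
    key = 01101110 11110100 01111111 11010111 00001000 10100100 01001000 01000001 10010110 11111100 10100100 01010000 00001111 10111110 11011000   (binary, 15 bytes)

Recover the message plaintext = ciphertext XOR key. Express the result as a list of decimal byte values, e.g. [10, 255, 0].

fd xor 6e = 93
d1 xor f4 = 25
80 xor 7f = ff
28 xor d7 = ff
0b xor 08 = 03
c7 xor a4 = 63
ac xor 48 = e4
db xor 41 = 9a
96 xor 96 = 00
fa xor fc = 06
82 xor a4 = 26
28 xor 50 = 78
f9 xor 0f = f6
6c xor be = d2
24 xor d8 = fc

[147, 37, 255, 255, 3, 99, 228, 154, 0, 6, 38, 120, 246, 210, 252]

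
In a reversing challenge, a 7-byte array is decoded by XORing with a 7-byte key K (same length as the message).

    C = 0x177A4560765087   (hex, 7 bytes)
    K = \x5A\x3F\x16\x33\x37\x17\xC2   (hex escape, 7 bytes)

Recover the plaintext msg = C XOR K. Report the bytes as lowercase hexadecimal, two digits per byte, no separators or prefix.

XOR is its own inverse, so applying the key byte-wise gives the result directly.
17 ⊕ 5a = 4d
7a ⊕ 3f = 45
45 ⊕ 16 = 53
60 ⊕ 33 = 53
76 ⊕ 37 = 41
50 ⊕ 17 = 47
87 ⊕ c2 = 45

4d455353414745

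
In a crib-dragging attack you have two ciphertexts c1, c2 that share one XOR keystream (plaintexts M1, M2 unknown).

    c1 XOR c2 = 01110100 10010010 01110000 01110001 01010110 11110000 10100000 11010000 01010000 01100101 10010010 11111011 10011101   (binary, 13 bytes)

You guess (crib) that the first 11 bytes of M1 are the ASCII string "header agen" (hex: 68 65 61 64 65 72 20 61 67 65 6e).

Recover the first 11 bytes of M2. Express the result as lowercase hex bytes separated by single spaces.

1c f7 11 15 33 82 80 b1 37 00 fc

Since c1 ⊕ c2 = M1 ⊕ M2, XORing with the guessed M1 bytes yields the corresponding M2 bytes: M2 = (c1 ⊕ c2) ⊕ M1.
74 ^ 68 = 1c
92 ^ 65 = f7
70 ^ 61 = 11
71 ^ 64 = 15
56 ^ 65 = 33
f0 ^ 72 = 82
a0 ^ 20 = 80
d0 ^ 61 = b1
50 ^ 67 = 37
65 ^ 65 = 00
92 ^ 6e = fc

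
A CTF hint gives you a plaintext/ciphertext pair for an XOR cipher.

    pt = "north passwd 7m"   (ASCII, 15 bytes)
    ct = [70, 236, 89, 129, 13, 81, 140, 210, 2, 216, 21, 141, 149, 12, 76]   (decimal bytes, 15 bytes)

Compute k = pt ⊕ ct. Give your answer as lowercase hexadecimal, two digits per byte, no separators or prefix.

28832bf56571fcb371ab62e9b53b21

Since ct = pt ⊕ k, XORing both sides with pt gives k = pt ⊕ ct.
byte 0: 01101110 ^ 01000110 = 00101000
byte 1: 01101111 ^ 11101100 = 10000011
byte 2: 01110010 ^ 01011001 = 00101011
byte 3: 01110100 ^ 10000001 = 11110101
byte 4: 01101000 ^ 00001101 = 01100101
byte 5: 00100000 ^ 01010001 = 01110001
byte 6: 01110000 ^ 10001100 = 11111100
byte 7: 01100001 ^ 11010010 = 10110011
byte 8: 01110011 ^ 00000010 = 01110001
byte 9: 01110011 ^ 11011000 = 10101011
byte 10: 01110111 ^ 00010101 = 01100010
byte 11: 01100100 ^ 10001101 = 11101001
byte 12: 00100000 ^ 10010101 = 10110101
byte 13: 00110111 ^ 00001100 = 00111011
byte 14: 01101101 ^ 01001100 = 00100001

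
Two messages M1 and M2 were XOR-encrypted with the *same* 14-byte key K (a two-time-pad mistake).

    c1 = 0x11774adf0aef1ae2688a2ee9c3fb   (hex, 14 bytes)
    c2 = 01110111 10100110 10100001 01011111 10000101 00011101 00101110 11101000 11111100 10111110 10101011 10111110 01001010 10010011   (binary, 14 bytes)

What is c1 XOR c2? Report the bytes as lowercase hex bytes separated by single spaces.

66 d1 eb 80 8f f2 34 0a 94 34 85 57 89 68

c1 ⊕ c2 = (M1 ⊕ K) ⊕ (M2 ⊕ K) = M1 ⊕ M2 — the shared key cancels under XOR.
00010001 ^ 01110111 = 01100110
01110111 ^ 10100110 = 11010001
01001010 ^ 10100001 = 11101011
11011111 ^ 01011111 = 10000000
00001010 ^ 10000101 = 10001111
11101111 ^ 00011101 = 11110010
00011010 ^ 00101110 = 00110100
11100010 ^ 11101000 = 00001010
01101000 ^ 11111100 = 10010100
10001010 ^ 10111110 = 00110100
00101110 ^ 10101011 = 10000101
11101001 ^ 10111110 = 01010111
11000011 ^ 01001010 = 10001001
11111011 ^ 10010011 = 01101000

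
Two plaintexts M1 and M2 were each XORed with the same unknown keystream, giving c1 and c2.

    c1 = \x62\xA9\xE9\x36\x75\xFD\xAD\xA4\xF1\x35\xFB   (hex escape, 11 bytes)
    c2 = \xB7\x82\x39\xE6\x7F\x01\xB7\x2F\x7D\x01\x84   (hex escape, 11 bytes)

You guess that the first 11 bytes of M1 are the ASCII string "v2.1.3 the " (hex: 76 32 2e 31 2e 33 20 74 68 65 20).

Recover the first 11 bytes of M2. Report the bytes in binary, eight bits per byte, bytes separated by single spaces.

10100011 00011001 11111110 11100001 00100100 11001111 00111010 11111111 11100100 01010001 01011111

First, c1 ⊕ c2 = (M1 ⊕ K) ⊕ (M2 ⊕ K) = M1 ⊕ M2, so the key drops out. Then M2 = (M1 ⊕ M2) ⊕ M1 over the first 11 bytes.
byte 0: (62 ^ b7) ^ 76 = d5 ^ 76 = a3
byte 1: (a9 ^ 82) ^ 32 = 2b ^ 32 = 19
byte 2: (e9 ^ 39) ^ 2e = d0 ^ 2e = fe
byte 3: (36 ^ e6) ^ 31 = d0 ^ 31 = e1
byte 4: (75 ^ 7f) ^ 2e = 0a ^ 2e = 24
byte 5: (fd ^ 01) ^ 33 = fc ^ 33 = cf
byte 6: (ad ^ b7) ^ 20 = 1a ^ 20 = 3a
byte 7: (a4 ^ 2f) ^ 74 = 8b ^ 74 = ff
byte 8: (f1 ^ 7d) ^ 68 = 8c ^ 68 = e4
byte 9: (35 ^ 01) ^ 65 = 34 ^ 65 = 51
byte 10: (fb ^ 84) ^ 20 = 7f ^ 20 = 5f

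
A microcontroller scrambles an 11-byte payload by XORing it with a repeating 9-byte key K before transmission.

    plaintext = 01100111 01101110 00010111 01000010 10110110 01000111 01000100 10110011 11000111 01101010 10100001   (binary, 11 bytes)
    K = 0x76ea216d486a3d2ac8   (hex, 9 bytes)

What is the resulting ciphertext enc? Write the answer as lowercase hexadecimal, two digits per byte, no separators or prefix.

The 9-byte key repeats, so the effective keystream is 76 ea 21 6d 48 6a 3d 2a c8 76 ea.
byte 0: 67 xor 76 = 11
byte 1: 6e xor ea = 84
byte 2: 17 xor 21 = 36
byte 3: 42 xor 6d = 2f
byte 4: b6 xor 48 = fe
byte 5: 47 xor 6a = 2d
byte 6: 44 xor 3d = 79
byte 7: b3 xor 2a = 99
byte 8: c7 xor c8 = 0f
byte 9: 6a xor 76 = 1c
byte 10: a1 xor ea = 4b

1184362ffe2d79990f1c4b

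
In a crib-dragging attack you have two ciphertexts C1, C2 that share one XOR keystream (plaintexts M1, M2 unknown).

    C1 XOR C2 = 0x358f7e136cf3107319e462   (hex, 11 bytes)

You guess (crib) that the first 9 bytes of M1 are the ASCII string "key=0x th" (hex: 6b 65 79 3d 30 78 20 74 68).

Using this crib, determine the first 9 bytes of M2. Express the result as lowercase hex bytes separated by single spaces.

5e ea 07 2e 5c 8b 30 07 71

Since C1 ⊕ C2 = M1 ⊕ M2, XORing with the guessed M1 bytes yields the corresponding M2 bytes: M2 = (C1 ⊕ C2) ⊕ M1.
byte 0:  53 ⊕ 107 =  94
byte 1: 143 ⊕ 101 = 234
byte 2: 126 ⊕ 121 =   7
byte 3:  19 ⊕  61 =  46
byte 4: 108 ⊕  48 =  92
byte 5: 243 ⊕ 120 = 139
byte 6:  16 ⊕  32 =  48
byte 7: 115 ⊕ 116 =   7
byte 8:  25 ⊕ 104 = 113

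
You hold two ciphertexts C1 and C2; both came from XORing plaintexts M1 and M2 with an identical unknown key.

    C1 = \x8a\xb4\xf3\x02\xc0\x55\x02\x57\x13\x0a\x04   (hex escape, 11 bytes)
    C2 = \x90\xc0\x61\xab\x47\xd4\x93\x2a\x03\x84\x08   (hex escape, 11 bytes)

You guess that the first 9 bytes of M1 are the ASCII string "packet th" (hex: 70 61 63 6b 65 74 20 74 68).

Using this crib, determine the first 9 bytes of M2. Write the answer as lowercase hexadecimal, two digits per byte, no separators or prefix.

6a15f1c2e2f5b10978

First, C1 ⊕ C2 = (M1 ⊕ K) ⊕ (M2 ⊕ K) = M1 ⊕ M2, so the key drops out. Then M2 = (M1 ⊕ M2) ⊕ M1 over the first 9 bytes.
byte 0: (8a ^ 90) ^ 70 = 1a ^ 70 = 6a
byte 1: (b4 ^ c0) ^ 61 = 74 ^ 61 = 15
byte 2: (f3 ^ 61) ^ 63 = 92 ^ 63 = f1
byte 3: (02 ^ ab) ^ 6b = a9 ^ 6b = c2
byte 4: (c0 ^ 47) ^ 65 = 87 ^ 65 = e2
byte 5: (55 ^ d4) ^ 74 = 81 ^ 74 = f5
byte 6: (02 ^ 93) ^ 20 = 91 ^ 20 = b1
byte 7: (57 ^ 2a) ^ 74 = 7d ^ 74 = 09
byte 8: (13 ^ 03) ^ 68 = 10 ^ 68 = 78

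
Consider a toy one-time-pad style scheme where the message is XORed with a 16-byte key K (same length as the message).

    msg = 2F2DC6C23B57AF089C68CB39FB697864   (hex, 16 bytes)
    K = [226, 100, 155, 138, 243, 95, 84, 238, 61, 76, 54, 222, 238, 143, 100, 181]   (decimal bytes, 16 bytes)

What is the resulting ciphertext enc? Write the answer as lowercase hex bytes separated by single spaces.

2f ^ e2 = cd
2d ^ 64 = 49
c6 ^ 9b = 5d
c2 ^ 8a = 48
3b ^ f3 = c8
57 ^ 5f = 08
af ^ 54 = fb
08 ^ ee = e6
9c ^ 3d = a1
68 ^ 4c = 24
cb ^ 36 = fd
39 ^ de = e7
fb ^ ee = 15
69 ^ 8f = e6
78 ^ 64 = 1c
64 ^ b5 = d1

cd 49 5d 48 c8 08 fb e6 a1 24 fd e7 15 e6 1c d1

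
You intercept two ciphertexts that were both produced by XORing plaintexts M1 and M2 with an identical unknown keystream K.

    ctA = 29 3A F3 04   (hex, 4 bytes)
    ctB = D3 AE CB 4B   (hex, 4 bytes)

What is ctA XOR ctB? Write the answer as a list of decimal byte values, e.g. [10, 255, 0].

[250, 148, 56, 79]

ctA ⊕ ctB = (M1 ⊕ K) ⊕ (M2 ⊕ K) = M1 ⊕ M2 — the shared key cancels under XOR.
byte 0: 29 XOR d3 = fa
byte 1: 3a XOR ae = 94
byte 2: f3 XOR cb = 38
byte 3: 04 XOR 4b = 4f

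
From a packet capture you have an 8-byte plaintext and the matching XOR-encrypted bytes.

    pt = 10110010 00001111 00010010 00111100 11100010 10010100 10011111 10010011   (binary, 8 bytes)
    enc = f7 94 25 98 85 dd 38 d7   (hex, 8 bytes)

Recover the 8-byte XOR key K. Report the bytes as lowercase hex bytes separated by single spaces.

45 9b 37 a4 67 49 a7 44

Since enc = pt ⊕ K, XORing both sides with pt gives K = pt ⊕ enc.
byte 0: 178 xor 247 =  69
byte 1:  15 xor 148 = 155
byte 2:  18 xor  37 =  55
byte 3:  60 xor 152 = 164
byte 4: 226 xor 133 = 103
byte 5: 148 xor 221 =  73
byte 6: 159 xor  56 = 167
byte 7: 147 xor 215 =  68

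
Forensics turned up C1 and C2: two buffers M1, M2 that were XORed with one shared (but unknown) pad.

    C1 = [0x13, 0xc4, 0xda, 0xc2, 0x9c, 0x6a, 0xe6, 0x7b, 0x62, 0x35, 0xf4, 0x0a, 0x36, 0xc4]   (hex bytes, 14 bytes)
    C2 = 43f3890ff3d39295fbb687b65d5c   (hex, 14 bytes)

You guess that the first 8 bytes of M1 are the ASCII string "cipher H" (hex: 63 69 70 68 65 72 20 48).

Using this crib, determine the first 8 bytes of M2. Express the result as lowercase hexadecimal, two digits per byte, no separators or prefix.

335e23a50acb54a6

First, C1 ⊕ C2 = (M1 ⊕ K) ⊕ (M2 ⊕ K) = M1 ⊕ M2, so the key drops out. Then M2 = (M1 ⊕ M2) ⊕ M1 over the first 8 bytes.
byte 0: (13 XOR 43) XOR 63 = 50 XOR 63 = 33
byte 1: (c4 XOR f3) XOR 69 = 37 XOR 69 = 5e
byte 2: (da XOR 89) XOR 70 = 53 XOR 70 = 23
byte 3: (c2 XOR 0f) XOR 68 = cd XOR 68 = a5
byte 4: (9c XOR f3) XOR 65 = 6f XOR 65 = 0a
byte 5: (6a XOR d3) XOR 72 = b9 XOR 72 = cb
byte 6: (e6 XOR 92) XOR 20 = 74 XOR 20 = 54
byte 7: (7b XOR 95) XOR 48 = ee XOR 48 = a6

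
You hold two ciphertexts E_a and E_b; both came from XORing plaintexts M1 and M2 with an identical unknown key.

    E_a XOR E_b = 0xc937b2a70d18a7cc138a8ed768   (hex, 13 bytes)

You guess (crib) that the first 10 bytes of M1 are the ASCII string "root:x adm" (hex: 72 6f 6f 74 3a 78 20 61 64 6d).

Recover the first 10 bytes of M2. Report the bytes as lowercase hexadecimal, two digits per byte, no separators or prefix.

bb58ddd3376087ad77e7

Since E_a ⊕ E_b = M1 ⊕ M2, XORing with the guessed M1 bytes yields the corresponding M2 bytes: M2 = (E_a ⊕ E_b) ⊕ M1.
byte 0: 11001001 xor 01110010 = 10111011
byte 1: 00110111 xor 01101111 = 01011000
byte 2: 10110010 xor 01101111 = 11011101
byte 3: 10100111 xor 01110100 = 11010011
byte 4: 00001101 xor 00111010 = 00110111
byte 5: 00011000 xor 01111000 = 01100000
byte 6: 10100111 xor 00100000 = 10000111
byte 7: 11001100 xor 01100001 = 10101101
byte 8: 00010011 xor 01100100 = 01110111
byte 9: 10001010 xor 01101101 = 11100111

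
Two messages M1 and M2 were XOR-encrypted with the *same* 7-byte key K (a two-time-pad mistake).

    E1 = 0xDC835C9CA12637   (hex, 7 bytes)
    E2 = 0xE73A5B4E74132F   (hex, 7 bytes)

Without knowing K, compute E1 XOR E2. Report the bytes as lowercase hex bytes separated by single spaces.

3b b9 07 d2 d5 35 18

E1 ⊕ E2 = (M1 ⊕ K) ⊕ (M2 ⊕ K) = M1 ⊕ M2 — the shared key cancels under XOR.
byte 0: dc XOR e7 = 3b
byte 1: 83 XOR 3a = b9
byte 2: 5c XOR 5b = 07
byte 3: 9c XOR 4e = d2
byte 4: a1 XOR 74 = d5
byte 5: 26 XOR 13 = 35
byte 6: 37 XOR 2f = 18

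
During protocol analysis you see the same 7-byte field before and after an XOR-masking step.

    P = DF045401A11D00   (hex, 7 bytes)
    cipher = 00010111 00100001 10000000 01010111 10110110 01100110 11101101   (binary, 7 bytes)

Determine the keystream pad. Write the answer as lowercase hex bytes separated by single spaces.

Since cipher = P ⊕ pad, XORing both sides with P gives pad = P ⊕ cipher.
byte 0: df XOR 17 = c8
byte 1: 04 XOR 21 = 25
byte 2: 54 XOR 80 = d4
byte 3: 01 XOR 57 = 56
byte 4: a1 XOR b6 = 17
byte 5: 1d XOR 66 = 7b
byte 6: 00 XOR ed = ed

c8 25 d4 56 17 7b ed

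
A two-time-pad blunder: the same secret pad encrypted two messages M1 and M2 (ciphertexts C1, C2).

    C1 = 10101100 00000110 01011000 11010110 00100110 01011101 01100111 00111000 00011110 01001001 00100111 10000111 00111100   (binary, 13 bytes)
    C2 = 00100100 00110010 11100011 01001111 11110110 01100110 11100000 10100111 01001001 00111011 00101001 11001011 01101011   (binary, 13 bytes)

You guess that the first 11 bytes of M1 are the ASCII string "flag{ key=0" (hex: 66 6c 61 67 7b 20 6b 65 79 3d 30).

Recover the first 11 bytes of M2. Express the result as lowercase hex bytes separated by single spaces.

First, C1 ⊕ C2 = (M1 ⊕ K) ⊕ (M2 ⊕ K) = M1 ⊕ M2, so the key drops out. Then M2 = (M1 ⊕ M2) ⊕ M1 over the first 11 bytes.
byte 0: (ac ^ 24) ^ 66 = 88 ^ 66 = ee
byte 1: (06 ^ 32) ^ 6c = 34 ^ 6c = 58
byte 2: (58 ^ e3) ^ 61 = bb ^ 61 = da
byte 3: (d6 ^ 4f) ^ 67 = 99 ^ 67 = fe
byte 4: (26 ^ f6) ^ 7b = d0 ^ 7b = ab
byte 5: (5d ^ 66) ^ 20 = 3b ^ 20 = 1b
byte 6: (67 ^ e0) ^ 6b = 87 ^ 6b = ec
byte 7: (38 ^ a7) ^ 65 = 9f ^ 65 = fa
byte 8: (1e ^ 49) ^ 79 = 57 ^ 79 = 2e
byte 9: (49 ^ 3b) ^ 3d = 72 ^ 3d = 4f
byte 10: (27 ^ 29) ^ 30 = 0e ^ 30 = 3e

ee 58 da fe ab 1b ec fa 2e 4f 3e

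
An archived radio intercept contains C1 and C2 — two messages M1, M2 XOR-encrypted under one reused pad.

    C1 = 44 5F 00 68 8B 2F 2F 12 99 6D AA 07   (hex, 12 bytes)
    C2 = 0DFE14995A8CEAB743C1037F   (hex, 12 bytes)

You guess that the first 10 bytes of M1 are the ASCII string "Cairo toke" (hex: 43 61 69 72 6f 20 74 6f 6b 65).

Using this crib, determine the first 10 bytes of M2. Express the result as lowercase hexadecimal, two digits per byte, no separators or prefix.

0ac07d83be83b1cab1c9

First, C1 ⊕ C2 = (M1 ⊕ K) ⊕ (M2 ⊕ K) = M1 ⊕ M2, so the key drops out. Then M2 = (M1 ⊕ M2) ⊕ M1 over the first 10 bytes.
byte 0: (44 XOR 0d) XOR 43 = 49 XOR 43 = 0a
byte 1: (5f XOR fe) XOR 61 = a1 XOR 61 = c0
byte 2: (00 XOR 14) XOR 69 = 14 XOR 69 = 7d
byte 3: (68 XOR 99) XOR 72 = f1 XOR 72 = 83
byte 4: (8b XOR 5a) XOR 6f = d1 XOR 6f = be
byte 5: (2f XOR 8c) XOR 20 = a3 XOR 20 = 83
byte 6: (2f XOR ea) XOR 74 = c5 XOR 74 = b1
byte 7: (12 XOR b7) XOR 6f = a5 XOR 6f = ca
byte 8: (99 XOR 43) XOR 6b = da XOR 6b = b1
byte 9: (6d XOR c1) XOR 65 = ac XOR 65 = c9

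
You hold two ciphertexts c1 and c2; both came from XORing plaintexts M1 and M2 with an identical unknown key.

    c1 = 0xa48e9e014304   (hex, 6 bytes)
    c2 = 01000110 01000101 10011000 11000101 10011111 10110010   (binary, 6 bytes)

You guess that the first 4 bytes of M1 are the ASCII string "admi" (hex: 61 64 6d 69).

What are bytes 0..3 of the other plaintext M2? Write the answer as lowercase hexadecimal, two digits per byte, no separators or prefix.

83af6bad

First, c1 ⊕ c2 = (M1 ⊕ K) ⊕ (M2 ⊕ K) = M1 ⊕ M2, so the key drops out. Then M2 = (M1 ⊕ M2) ⊕ M1 over the first 4 bytes.
byte 0: (a4 ⊕ 46) ⊕ 61 = e2 ⊕ 61 = 83
byte 1: (8e ⊕ 45) ⊕ 64 = cb ⊕ 64 = af
byte 2: (9e ⊕ 98) ⊕ 6d = 06 ⊕ 6d = 6b
byte 3: (01 ⊕ c5) ⊕ 69 = c4 ⊕ 69 = ad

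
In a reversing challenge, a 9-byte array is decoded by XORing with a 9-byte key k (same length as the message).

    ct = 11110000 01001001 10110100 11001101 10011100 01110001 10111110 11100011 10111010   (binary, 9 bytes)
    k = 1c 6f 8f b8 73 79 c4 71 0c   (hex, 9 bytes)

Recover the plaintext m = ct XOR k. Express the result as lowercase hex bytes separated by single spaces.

f0 XOR 1c = ec
49 XOR 6f = 26
b4 XOR 8f = 3b
cd XOR b8 = 75
9c XOR 73 = ef
71 XOR 79 = 08
be XOR c4 = 7a
e3 XOR 71 = 92
ba XOR 0c = b6

ec 26 3b 75 ef 08 7a 92 b6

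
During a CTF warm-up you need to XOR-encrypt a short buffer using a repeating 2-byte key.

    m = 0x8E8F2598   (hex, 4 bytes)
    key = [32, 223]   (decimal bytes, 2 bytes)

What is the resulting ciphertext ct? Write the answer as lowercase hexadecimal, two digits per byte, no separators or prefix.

ae500547

The 2-byte key repeats, so the effective keystream is 20 df 20 df.
byte 0: 10001110 ^ 00100000 = 10101110
byte 1: 10001111 ^ 11011111 = 01010000
byte 2: 00100101 ^ 00100000 = 00000101
byte 3: 10011000 ^ 11011111 = 01000111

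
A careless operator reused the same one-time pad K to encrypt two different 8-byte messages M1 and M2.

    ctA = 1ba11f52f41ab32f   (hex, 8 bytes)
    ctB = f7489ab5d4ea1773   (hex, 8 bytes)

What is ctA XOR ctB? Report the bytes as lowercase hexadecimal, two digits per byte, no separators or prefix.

ece985e720f0a45c

ctA ⊕ ctB = (M1 ⊕ K) ⊕ (M2 ⊕ K) = M1 ⊕ M2 — the shared key cancels under XOR.
 27 xor 247 = 236
161 xor  72 = 233
 31 xor 154 = 133
 82 xor 181 = 231
244 xor 212 =  32
 26 xor 234 = 240
179 xor  23 = 164
 47 xor 115 =  92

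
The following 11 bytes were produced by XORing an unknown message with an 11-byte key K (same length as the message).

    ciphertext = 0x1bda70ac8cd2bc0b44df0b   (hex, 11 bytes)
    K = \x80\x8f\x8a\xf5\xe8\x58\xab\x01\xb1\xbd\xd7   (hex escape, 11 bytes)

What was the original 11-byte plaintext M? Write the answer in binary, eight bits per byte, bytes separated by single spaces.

10011011 01010101 11111010 01011001 01100100 10001010 00010111 00001010 11110101 01100010 11011100

XOR is its own inverse, so applying the key byte-wise gives the result directly.
byte 0:  27 xor 128 = 155
byte 1: 218 xor 143 =  85
byte 2: 112 xor 138 = 250
byte 3: 172 xor 245 =  89
byte 4: 140 xor 232 = 100
byte 5: 210 xor  88 = 138
byte 6: 188 xor 171 =  23
byte 7:  11 xor   1 =  10
byte 8:  68 xor 177 = 245
byte 9: 223 xor 189 =  98
byte 10:  11 xor 215 = 220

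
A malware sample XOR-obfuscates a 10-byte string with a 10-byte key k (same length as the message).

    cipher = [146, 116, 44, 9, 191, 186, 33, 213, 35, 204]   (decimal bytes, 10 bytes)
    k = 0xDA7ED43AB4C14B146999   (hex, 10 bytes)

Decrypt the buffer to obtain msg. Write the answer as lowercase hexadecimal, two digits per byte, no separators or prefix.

480af8330b7b6ac14a55

10010010 ^ 11011010 = 01001000
01110100 ^ 01111110 = 00001010
00101100 ^ 11010100 = 11111000
00001001 ^ 00111010 = 00110011
10111111 ^ 10110100 = 00001011
10111010 ^ 11000001 = 01111011
00100001 ^ 01001011 = 01101010
11010101 ^ 00010100 = 11000001
00100011 ^ 01101001 = 01001010
11001100 ^ 10011001 = 01010101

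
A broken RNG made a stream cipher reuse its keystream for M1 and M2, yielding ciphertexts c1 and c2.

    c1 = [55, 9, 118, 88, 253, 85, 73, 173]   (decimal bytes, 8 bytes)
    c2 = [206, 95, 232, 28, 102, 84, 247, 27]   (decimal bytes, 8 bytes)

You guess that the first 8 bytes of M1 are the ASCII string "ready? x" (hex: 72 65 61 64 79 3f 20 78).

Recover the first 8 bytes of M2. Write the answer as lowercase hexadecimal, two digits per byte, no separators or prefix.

8b33ff20e23e9ece

First, c1 ⊕ c2 = (M1 ⊕ K) ⊕ (M2 ⊕ K) = M1 ⊕ M2, so the key drops out. Then M2 = (M1 ⊕ M2) ⊕ M1 over the first 8 bytes.
byte 0: (37 ^ ce) ^ 72 = f9 ^ 72 = 8b
byte 1: (09 ^ 5f) ^ 65 = 56 ^ 65 = 33
byte 2: (76 ^ e8) ^ 61 = 9e ^ 61 = ff
byte 3: (58 ^ 1c) ^ 64 = 44 ^ 64 = 20
byte 4: (fd ^ 66) ^ 79 = 9b ^ 79 = e2
byte 5: (55 ^ 54) ^ 3f = 01 ^ 3f = 3e
byte 6: (49 ^ f7) ^ 20 = be ^ 20 = 9e
byte 7: (ad ^ 1b) ^ 78 = b6 ^ 78 = ce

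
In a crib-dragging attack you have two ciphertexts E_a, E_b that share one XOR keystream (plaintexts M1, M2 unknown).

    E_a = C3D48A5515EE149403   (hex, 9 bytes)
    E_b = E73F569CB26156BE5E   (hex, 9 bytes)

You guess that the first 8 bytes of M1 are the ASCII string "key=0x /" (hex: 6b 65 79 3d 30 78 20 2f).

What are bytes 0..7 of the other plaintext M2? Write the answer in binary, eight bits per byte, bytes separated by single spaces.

01001111 10001110 10100101 11110100 10010111 11110111 01100010 00000101

First, E_a ⊕ E_b = (M1 ⊕ K) ⊕ (M2 ⊕ K) = M1 ⊕ M2, so the key drops out. Then M2 = (M1 ⊕ M2) ⊕ M1 over the first 8 bytes.
byte 0: (c3 ⊕ e7) ⊕ 6b = 24 ⊕ 6b = 4f
byte 1: (d4 ⊕ 3f) ⊕ 65 = eb ⊕ 65 = 8e
byte 2: (8a ⊕ 56) ⊕ 79 = dc ⊕ 79 = a5
byte 3: (55 ⊕ 9c) ⊕ 3d = c9 ⊕ 3d = f4
byte 4: (15 ⊕ b2) ⊕ 30 = a7 ⊕ 30 = 97
byte 5: (ee ⊕ 61) ⊕ 78 = 8f ⊕ 78 = f7
byte 6: (14 ⊕ 56) ⊕ 20 = 42 ⊕ 20 = 62
byte 7: (94 ⊕ be) ⊕ 2f = 2a ⊕ 2f = 05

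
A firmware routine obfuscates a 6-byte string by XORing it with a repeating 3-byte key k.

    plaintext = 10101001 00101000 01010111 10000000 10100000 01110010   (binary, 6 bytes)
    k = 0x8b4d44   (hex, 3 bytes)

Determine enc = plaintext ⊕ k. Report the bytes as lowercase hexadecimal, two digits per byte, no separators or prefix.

The 3-byte key repeats, so the effective keystream is 8b 4d 44 8b 4d 44.
byte 0: a9 ^ 8b = 22
byte 1: 28 ^ 4d = 65
byte 2: 57 ^ 44 = 13
byte 3: 80 ^ 8b = 0b
byte 4: a0 ^ 4d = ed
byte 5: 72 ^ 44 = 36

2265130bed36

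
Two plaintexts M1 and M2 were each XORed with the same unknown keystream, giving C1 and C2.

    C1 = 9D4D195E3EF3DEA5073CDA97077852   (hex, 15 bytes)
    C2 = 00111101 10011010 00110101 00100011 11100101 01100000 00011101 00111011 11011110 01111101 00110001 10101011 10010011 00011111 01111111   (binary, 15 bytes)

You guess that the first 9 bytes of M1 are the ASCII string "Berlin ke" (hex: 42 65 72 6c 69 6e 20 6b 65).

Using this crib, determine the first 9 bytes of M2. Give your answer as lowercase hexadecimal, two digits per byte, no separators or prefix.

e2b25e11b2fde3f5bc

First, C1 ⊕ C2 = (M1 ⊕ K) ⊕ (M2 ⊕ K) = M1 ⊕ M2, so the key drops out. Then M2 = (M1 ⊕ M2) ⊕ M1 over the first 9 bytes.
byte 0: (9d ⊕ 3d) ⊕ 42 = a0 ⊕ 42 = e2
byte 1: (4d ⊕ 9a) ⊕ 65 = d7 ⊕ 65 = b2
byte 2: (19 ⊕ 35) ⊕ 72 = 2c ⊕ 72 = 5e
byte 3: (5e ⊕ 23) ⊕ 6c = 7d ⊕ 6c = 11
byte 4: (3e ⊕ e5) ⊕ 69 = db ⊕ 69 = b2
byte 5: (f3 ⊕ 60) ⊕ 6e = 93 ⊕ 6e = fd
byte 6: (de ⊕ 1d) ⊕ 20 = c3 ⊕ 20 = e3
byte 7: (a5 ⊕ 3b) ⊕ 6b = 9e ⊕ 6b = f5
byte 8: (07 ⊕ de) ⊕ 65 = d9 ⊕ 65 = bc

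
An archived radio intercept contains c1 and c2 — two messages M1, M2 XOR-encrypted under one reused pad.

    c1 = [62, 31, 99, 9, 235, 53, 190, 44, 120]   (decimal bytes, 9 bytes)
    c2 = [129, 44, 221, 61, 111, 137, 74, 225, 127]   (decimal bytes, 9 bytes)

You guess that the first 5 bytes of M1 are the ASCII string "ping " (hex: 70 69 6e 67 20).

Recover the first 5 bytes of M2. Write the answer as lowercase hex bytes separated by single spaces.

First, c1 ⊕ c2 = (M1 ⊕ K) ⊕ (M2 ⊕ K) = M1 ⊕ M2, so the key drops out. Then M2 = (M1 ⊕ M2) ⊕ M1 over the first 5 bytes.
byte 0: (3e XOR 81) XOR 70 = bf XOR 70 = cf
byte 1: (1f XOR 2c) XOR 69 = 33 XOR 69 = 5a
byte 2: (63 XOR dd) XOR 6e = be XOR 6e = d0
byte 3: (09 XOR 3d) XOR 67 = 34 XOR 67 = 53
byte 4: (eb XOR 6f) XOR 20 = 84 XOR 20 = a4

cf 5a d0 53 a4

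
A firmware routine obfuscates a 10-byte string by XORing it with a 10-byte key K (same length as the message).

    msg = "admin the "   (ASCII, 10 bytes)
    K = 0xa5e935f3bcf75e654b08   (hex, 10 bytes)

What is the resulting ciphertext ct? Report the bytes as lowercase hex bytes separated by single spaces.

c4 8d 58 9a d2 d7 2a 0d 2e 28

XOR is its own inverse, so applying the key byte-wise gives the result directly.
61 xor a5 = c4
64 xor e9 = 8d
6d xor 35 = 58
69 xor f3 = 9a
6e xor bc = d2
20 xor f7 = d7
74 xor 5e = 2a
68 xor 65 = 0d
65 xor 4b = 2e
20 xor 08 = 28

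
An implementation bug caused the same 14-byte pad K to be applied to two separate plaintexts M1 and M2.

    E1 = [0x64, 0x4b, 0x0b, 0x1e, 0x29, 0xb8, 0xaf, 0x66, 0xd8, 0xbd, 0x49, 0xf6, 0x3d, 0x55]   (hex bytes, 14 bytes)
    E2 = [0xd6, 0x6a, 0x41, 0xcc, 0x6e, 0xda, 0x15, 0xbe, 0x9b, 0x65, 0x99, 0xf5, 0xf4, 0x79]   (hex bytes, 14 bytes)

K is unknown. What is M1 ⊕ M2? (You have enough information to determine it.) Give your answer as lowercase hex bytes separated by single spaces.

b2 21 4a d2 47 62 ba d8 43 d8 d0 03 c9 2c

E1 ⊕ E2 = (M1 ⊕ K) ⊕ (M2 ⊕ K) = M1 ⊕ M2 — the shared key cancels under XOR.
100 XOR 214 = 178
 75 XOR 106 =  33
 11 XOR  65 =  74
 30 XOR 204 = 210
 41 XOR 110 =  71
184 XOR 218 =  98
175 XOR  21 = 186
102 XOR 190 = 216
216 XOR 155 =  67
189 XOR 101 = 216
 73 XOR 153 = 208
246 XOR 245 =   3
 61 XOR 244 = 201
 85 XOR 121 =  44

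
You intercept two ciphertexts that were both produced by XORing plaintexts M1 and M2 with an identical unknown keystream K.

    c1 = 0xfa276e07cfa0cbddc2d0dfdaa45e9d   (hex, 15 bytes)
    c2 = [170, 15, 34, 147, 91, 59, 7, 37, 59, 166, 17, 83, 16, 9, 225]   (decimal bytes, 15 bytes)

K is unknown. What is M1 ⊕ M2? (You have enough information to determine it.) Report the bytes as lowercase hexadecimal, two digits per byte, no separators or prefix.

50284c94949bccf8f976ce89b4577c

c1 ⊕ c2 = (M1 ⊕ K) ⊕ (M2 ⊕ K) = M1 ⊕ M2 — the shared key cancels under XOR.
250 ^ 170 =  80
 39 ^  15 =  40
110 ^  34 =  76
  7 ^ 147 = 148
207 ^  91 = 148
160 ^  59 = 155
203 ^   7 = 204
221 ^  37 = 248
194 ^  59 = 249
208 ^ 166 = 118
223 ^  17 = 206
218 ^  83 = 137
164 ^  16 = 180
 94 ^   9 =  87
157 ^ 225 = 124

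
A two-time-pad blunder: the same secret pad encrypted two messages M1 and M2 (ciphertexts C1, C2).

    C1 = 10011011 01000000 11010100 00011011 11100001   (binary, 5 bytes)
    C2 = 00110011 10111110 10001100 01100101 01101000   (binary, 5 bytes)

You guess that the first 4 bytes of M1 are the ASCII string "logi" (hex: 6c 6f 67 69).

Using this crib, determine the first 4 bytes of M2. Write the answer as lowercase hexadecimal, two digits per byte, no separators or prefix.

First, C1 ⊕ C2 = (M1 ⊕ K) ⊕ (M2 ⊕ K) = M1 ⊕ M2, so the key drops out. Then M2 = (M1 ⊕ M2) ⊕ M1 over the first 4 bytes.
byte 0: (9b ^ 33) ^ 6c = a8 ^ 6c = c4
byte 1: (40 ^ be) ^ 6f = fe ^ 6f = 91
byte 2: (d4 ^ 8c) ^ 67 = 58 ^ 67 = 3f
byte 3: (1b ^ 65) ^ 69 = 7e ^ 69 = 17

c4913f17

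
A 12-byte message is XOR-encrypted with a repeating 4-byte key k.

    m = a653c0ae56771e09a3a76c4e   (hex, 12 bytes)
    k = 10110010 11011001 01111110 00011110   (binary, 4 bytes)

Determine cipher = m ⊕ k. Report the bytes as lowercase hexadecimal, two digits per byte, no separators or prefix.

148abeb0e4ae6017117e1250

The 4-byte key repeats, so the effective keystream is b2 d9 7e 1e b2 d9 7e 1e b2 d9 7e 1e.
byte 0: a6 ^ b2 = 14
byte 1: 53 ^ d9 = 8a
byte 2: c0 ^ 7e = be
byte 3: ae ^ 1e = b0
byte 4: 56 ^ b2 = e4
byte 5: 77 ^ d9 = ae
byte 6: 1e ^ 7e = 60
byte 7: 09 ^ 1e = 17
byte 8: a3 ^ b2 = 11
byte 9: a7 ^ d9 = 7e
byte 10: 6c ^ 7e = 12
byte 11: 4e ^ 1e = 50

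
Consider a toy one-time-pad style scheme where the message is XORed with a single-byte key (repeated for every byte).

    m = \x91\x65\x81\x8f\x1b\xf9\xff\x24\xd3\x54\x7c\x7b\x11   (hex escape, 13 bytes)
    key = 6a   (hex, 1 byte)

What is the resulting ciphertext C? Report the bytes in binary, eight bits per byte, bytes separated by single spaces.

The 1-byte key repeats, so the effective keystream is 6a 6a 6a 6a 6a 6a 6a 6a 6a 6a 6a 6a 6a.
byte 0: 91 ⊕ 6a = fb
byte 1: 65 ⊕ 6a = 0f
byte 2: 81 ⊕ 6a = eb
byte 3: 8f ⊕ 6a = e5
byte 4: 1b ⊕ 6a = 71
byte 5: f9 ⊕ 6a = 93
byte 6: ff ⊕ 6a = 95
byte 7: 24 ⊕ 6a = 4e
byte 8: d3 ⊕ 6a = b9
byte 9: 54 ⊕ 6a = 3e
byte 10: 7c ⊕ 6a = 16
byte 11: 7b ⊕ 6a = 11
byte 12: 11 ⊕ 6a = 7b

11111011 00001111 11101011 11100101 01110001 10010011 10010101 01001110 10111001 00111110 00010110 00010001 01111011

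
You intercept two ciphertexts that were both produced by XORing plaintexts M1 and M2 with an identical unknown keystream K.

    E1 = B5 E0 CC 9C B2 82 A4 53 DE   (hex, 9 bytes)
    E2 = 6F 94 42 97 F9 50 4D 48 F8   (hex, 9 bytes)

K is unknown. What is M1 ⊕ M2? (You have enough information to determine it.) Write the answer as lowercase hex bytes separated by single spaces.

da 74 8e 0b 4b d2 e9 1b 26

E1 ⊕ E2 = (M1 ⊕ K) ⊕ (M2 ⊕ K) = M1 ⊕ M2 — the shared key cancels under XOR.
byte 0: b5 ⊕ 6f = da
byte 1: e0 ⊕ 94 = 74
byte 2: cc ⊕ 42 = 8e
byte 3: 9c ⊕ 97 = 0b
byte 4: b2 ⊕ f9 = 4b
byte 5: 82 ⊕ 50 = d2
byte 6: a4 ⊕ 4d = e9
byte 7: 53 ⊕ 48 = 1b
byte 8: de ⊕ f8 = 26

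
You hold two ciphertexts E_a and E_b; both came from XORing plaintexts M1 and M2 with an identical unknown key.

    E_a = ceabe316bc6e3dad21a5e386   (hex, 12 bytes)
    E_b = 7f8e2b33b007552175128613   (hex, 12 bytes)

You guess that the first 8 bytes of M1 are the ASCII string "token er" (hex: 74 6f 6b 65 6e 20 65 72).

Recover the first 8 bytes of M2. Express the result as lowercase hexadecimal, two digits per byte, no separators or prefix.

First, E_a ⊕ E_b = (M1 ⊕ K) ⊕ (M2 ⊕ K) = M1 ⊕ M2, so the key drops out. Then M2 = (M1 ⊕ M2) ⊕ M1 over the first 8 bytes.
byte 0: (ce ⊕ 7f) ⊕ 74 = b1 ⊕ 74 = c5
byte 1: (ab ⊕ 8e) ⊕ 6f = 25 ⊕ 6f = 4a
byte 2: (e3 ⊕ 2b) ⊕ 6b = c8 ⊕ 6b = a3
byte 3: (16 ⊕ 33) ⊕ 65 = 25 ⊕ 65 = 40
byte 4: (bc ⊕ b0) ⊕ 6e = 0c ⊕ 6e = 62
byte 5: (6e ⊕ 07) ⊕ 20 = 69 ⊕ 20 = 49
byte 6: (3d ⊕ 55) ⊕ 65 = 68 ⊕ 65 = 0d
byte 7: (ad ⊕ 21) ⊕ 72 = 8c ⊕ 72 = fe

c54aa34062490dfe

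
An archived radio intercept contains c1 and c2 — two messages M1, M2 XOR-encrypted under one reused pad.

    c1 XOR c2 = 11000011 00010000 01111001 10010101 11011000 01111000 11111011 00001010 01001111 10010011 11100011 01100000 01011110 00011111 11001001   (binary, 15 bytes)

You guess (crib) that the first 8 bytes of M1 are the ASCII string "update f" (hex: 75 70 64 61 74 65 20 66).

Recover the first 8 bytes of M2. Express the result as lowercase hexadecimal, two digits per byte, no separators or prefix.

b6601df4ac1ddb6c

Since c1 ⊕ c2 = M1 ⊕ M2, XORing with the guessed M1 bytes yields the corresponding M2 bytes: M2 = (c1 ⊕ c2) ⊕ M1.
c3 ⊕ 75 = b6
10 ⊕ 70 = 60
79 ⊕ 64 = 1d
95 ⊕ 61 = f4
d8 ⊕ 74 = ac
78 ⊕ 65 = 1d
fb ⊕ 20 = db
0a ⊕ 66 = 6c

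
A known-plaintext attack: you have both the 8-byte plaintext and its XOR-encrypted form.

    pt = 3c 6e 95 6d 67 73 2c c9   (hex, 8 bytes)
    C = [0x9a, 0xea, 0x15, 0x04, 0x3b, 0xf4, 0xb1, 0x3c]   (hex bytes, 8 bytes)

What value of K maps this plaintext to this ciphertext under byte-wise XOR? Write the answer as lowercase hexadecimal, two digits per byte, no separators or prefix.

a68480695c879df5

Since C = pt ⊕ K, XORing both sides with pt gives K = pt ⊕ C.
3c xor 9a = a6
6e xor ea = 84
95 xor 15 = 80
6d xor 04 = 69
67 xor 3b = 5c
73 xor f4 = 87
2c xor b1 = 9d
c9 xor 3c = f5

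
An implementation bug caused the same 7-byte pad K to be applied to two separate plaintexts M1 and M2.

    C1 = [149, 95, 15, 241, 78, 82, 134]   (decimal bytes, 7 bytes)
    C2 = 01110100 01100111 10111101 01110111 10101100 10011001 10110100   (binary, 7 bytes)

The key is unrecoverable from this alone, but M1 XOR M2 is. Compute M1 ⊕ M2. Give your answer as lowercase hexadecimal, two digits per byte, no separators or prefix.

e138b286e2cb32

C1 ⊕ C2 = (M1 ⊕ K) ⊕ (M2 ⊕ K) = M1 ⊕ M2 — the shared key cancels under XOR.
149 XOR 116 = 225
 95 XOR 103 =  56
 15 XOR 189 = 178
241 XOR 119 = 134
 78 XOR 172 = 226
 82 XOR 153 = 203
134 XOR 180 =  50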